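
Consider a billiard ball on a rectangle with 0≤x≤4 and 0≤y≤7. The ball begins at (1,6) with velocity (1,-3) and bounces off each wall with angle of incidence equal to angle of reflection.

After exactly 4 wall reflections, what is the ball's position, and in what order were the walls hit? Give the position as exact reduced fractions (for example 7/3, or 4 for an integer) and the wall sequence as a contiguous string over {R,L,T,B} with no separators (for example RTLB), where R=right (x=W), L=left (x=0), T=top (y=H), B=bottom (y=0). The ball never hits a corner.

Final position: (1/3,0)
Wall sequence: BRTB

1. t=2 → B at (3,0); v=(1,3)
2. t=1 → R at (4,3); v=(-1,3)
3. t=4/3 → T at (8/3,7); v=(-1,-3)
4. t=7/3 → B at (1/3,0); v=(-1,3)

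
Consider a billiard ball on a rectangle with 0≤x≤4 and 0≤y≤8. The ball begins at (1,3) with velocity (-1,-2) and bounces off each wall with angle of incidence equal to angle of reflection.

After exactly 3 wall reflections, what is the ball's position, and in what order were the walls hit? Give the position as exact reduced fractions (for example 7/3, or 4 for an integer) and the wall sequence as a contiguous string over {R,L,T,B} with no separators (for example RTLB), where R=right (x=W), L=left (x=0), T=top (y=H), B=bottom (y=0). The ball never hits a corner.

Final position: (4,7)
Wall sequence: LBR

1. t=1 → L at (0,1); v=(1,-2)
2. t=1/2 → B at (1/2,0); v=(1,2)
3. t=7/2 → R at (4,7); v=(-1,2)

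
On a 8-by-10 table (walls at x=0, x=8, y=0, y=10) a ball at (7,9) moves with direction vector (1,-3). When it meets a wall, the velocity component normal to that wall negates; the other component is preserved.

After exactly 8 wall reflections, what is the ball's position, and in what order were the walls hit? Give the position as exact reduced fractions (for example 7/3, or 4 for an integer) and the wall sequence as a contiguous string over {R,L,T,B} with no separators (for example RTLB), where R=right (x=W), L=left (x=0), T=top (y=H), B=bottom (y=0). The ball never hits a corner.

Final position: (8,2)
Wall sequence: RBTLBTBR

1. t=1 → R at (8,6); v=(-1,-3)
2. t=2 → B at (6,0); v=(-1,3)
3. t=10/3 → T at (8/3,10); v=(-1,-3)
4. t=8/3 → L at (0,2); v=(1,-3)
5. t=2/3 → B at (2/3,0); v=(1,3)
6. t=10/3 → T at (4,10); v=(1,-3)
7. t=10/3 → B at (22/3,0); v=(1,3)
8. t=2/3 → R at (8,2); v=(-1,3)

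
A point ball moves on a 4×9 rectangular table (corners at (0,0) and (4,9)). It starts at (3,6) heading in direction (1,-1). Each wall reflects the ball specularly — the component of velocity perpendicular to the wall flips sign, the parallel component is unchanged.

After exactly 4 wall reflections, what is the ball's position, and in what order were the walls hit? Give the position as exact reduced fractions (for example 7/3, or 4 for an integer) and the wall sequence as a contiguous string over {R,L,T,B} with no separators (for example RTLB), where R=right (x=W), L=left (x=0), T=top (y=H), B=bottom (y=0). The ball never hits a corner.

Final position: (4,3)
Wall sequence: RLBR

1. t=1 → R at (4,5); v=(-1,-1)
2. t=4 → L at (0,1); v=(1,-1)
3. t=1 → B at (1,0); v=(1,1)
4. t=3 → R at (4,3); v=(-1,1)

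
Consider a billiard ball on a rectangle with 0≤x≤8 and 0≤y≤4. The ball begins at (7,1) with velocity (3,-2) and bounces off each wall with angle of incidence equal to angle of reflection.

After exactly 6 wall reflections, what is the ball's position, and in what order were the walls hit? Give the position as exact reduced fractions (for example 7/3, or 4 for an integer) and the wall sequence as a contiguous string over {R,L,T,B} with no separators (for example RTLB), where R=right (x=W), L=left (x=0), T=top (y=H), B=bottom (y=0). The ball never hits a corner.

Final position: (8,7/3)
Wall sequence: RBTLBR

1. t=1/3 → R at (8,1/3); v=(-3,-2)
2. t=1/6 → B at (15/2,0); v=(-3,2)
3. t=2 → T at (3/2,4); v=(-3,-2)
4. t=1/2 → L at (0,3); v=(3,-2)
5. t=3/2 → B at (9/2,0); v=(3,2)
6. t=7/6 → R at (8,7/3); v=(-3,2)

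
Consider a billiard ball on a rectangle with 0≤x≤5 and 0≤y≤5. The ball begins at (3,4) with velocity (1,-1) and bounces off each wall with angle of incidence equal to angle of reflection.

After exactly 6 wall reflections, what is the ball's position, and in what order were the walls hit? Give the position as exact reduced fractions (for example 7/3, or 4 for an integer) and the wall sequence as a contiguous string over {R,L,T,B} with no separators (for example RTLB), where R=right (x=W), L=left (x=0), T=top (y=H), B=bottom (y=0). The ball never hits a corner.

1. t=2 → R at (5,2); v=(-1,-1)
2. t=2 → B at (3,0); v=(-1,1)
3. t=3 → L at (0,3); v=(1,1)
4. t=2 → T at (2,5); v=(1,-1)
5. t=3 → R at (5,2); v=(-1,-1)
6. t=2 → B at (3,0); v=(-1,1)

Final position: (3,0)
Wall sequence: RBLTRB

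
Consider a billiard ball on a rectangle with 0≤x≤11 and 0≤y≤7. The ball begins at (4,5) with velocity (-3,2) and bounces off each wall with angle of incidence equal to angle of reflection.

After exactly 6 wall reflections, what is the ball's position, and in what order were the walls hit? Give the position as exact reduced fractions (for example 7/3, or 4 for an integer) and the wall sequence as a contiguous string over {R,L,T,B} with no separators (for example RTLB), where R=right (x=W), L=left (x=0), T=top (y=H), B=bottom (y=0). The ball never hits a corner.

1. t=1 → T at (1,7); v=(-3,-2)
2. t=1/3 → L at (0,19/3); v=(3,-2)
3. t=19/6 → B at (19/2,0); v=(3,2)
4. t=1/2 → R at (11,1); v=(-3,2)
5. t=3 → T at (2,7); v=(-3,-2)
6. t=2/3 → L at (0,17/3); v=(3,-2)

Final position: (0,17/3)
Wall sequence: TLBRTL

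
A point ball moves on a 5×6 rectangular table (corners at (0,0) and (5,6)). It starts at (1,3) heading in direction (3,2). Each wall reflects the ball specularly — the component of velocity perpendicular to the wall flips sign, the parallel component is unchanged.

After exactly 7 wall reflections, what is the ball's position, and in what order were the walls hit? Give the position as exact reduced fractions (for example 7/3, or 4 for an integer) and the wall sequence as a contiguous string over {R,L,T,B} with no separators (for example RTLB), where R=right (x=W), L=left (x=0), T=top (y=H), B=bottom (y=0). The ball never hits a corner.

Final position: (7/2,6)
Wall sequence: RTLBRLT

1. t=4/3 → R at (5,17/3); v=(-3,2)
2. t=1/6 → T at (9/2,6); v=(-3,-2)
3. t=3/2 → L at (0,3); v=(3,-2)
4. t=3/2 → B at (9/2,0); v=(3,2)
5. t=1/6 → R at (5,1/3); v=(-3,2)
6. t=5/3 → L at (0,11/3); v=(3,2)
7. t=7/6 → T at (7/2,6); v=(3,-2)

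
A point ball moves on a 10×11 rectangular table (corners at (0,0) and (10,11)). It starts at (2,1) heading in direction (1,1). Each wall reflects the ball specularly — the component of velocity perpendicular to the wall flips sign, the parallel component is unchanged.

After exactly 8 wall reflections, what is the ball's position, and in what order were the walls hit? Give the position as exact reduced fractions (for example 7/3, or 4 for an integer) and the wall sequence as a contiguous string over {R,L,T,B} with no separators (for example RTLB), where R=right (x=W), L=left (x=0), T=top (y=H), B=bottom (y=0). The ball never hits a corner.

1. t=8 → R at (10,9); v=(-1,1)
2. t=2 → T at (8,11); v=(-1,-1)
3. t=8 → L at (0,3); v=(1,-1)
4. t=3 → B at (3,0); v=(1,1)
5. t=7 → R at (10,7); v=(-1,1)
6. t=4 → T at (6,11); v=(-1,-1)
7. t=6 → L at (0,5); v=(1,-1)
8. t=5 → B at (5,0); v=(1,1)

Final position: (5,0)
Wall sequence: RTLBRTLB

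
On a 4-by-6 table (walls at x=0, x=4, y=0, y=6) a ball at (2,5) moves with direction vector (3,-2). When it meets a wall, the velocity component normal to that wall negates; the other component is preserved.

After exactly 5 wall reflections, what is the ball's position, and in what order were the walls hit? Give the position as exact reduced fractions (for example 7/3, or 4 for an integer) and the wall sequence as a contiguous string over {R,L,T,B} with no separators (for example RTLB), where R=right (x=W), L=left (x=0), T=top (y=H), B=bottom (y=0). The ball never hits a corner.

Final position: (0,13/3)
Wall sequence: RLBRL

1. t=2/3 → R at (4,11/3); v=(-3,-2)
2. t=4/3 → L at (0,1); v=(3,-2)
3. t=1/2 → B at (3/2,0); v=(3,2)
4. t=5/6 → R at (4,5/3); v=(-3,2)
5. t=4/3 → L at (0,13/3); v=(3,2)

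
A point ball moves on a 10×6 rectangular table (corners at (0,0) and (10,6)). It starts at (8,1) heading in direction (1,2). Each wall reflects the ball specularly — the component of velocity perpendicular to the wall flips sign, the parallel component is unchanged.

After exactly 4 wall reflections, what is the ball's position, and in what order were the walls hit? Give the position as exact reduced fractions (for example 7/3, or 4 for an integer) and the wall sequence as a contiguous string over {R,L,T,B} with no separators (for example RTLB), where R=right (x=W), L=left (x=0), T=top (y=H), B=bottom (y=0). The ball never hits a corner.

Final position: (7/2,6)
Wall sequence: RTBT

1. t=2 → R at (10,5); v=(-1,2)
2. t=1/2 → T at (19/2,6); v=(-1,-2)
3. t=3 → B at (13/2,0); v=(-1,2)
4. t=3 → T at (7/2,6); v=(-1,-2)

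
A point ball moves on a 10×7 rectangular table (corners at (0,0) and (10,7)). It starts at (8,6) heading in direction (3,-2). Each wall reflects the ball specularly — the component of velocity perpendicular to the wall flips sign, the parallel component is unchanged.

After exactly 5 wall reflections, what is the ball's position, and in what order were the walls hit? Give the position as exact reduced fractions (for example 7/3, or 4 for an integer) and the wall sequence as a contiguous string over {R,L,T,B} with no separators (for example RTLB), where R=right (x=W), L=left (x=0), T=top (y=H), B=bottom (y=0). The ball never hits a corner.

1. t=2/3 → R at (10,14/3); v=(-3,-2)
2. t=7/3 → B at (3,0); v=(-3,2)
3. t=1 → L at (0,2); v=(3,2)
4. t=5/2 → T at (15/2,7); v=(3,-2)
5. t=5/6 → R at (10,16/3); v=(-3,-2)

Final position: (10,16/3)
Wall sequence: RBLTR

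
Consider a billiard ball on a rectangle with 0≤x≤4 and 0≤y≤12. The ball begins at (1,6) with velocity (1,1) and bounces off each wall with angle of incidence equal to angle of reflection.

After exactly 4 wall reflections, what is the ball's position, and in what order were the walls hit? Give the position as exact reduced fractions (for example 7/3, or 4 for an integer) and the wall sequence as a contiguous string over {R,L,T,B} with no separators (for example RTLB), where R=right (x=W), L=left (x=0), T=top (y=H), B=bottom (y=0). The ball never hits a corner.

1. t=3 → R at (4,9); v=(-1,1)
2. t=3 → T at (1,12); v=(-1,-1)
3. t=1 → L at (0,11); v=(1,-1)
4. t=4 → R at (4,7); v=(-1,-1)

Final position: (4,7)
Wall sequence: RTLR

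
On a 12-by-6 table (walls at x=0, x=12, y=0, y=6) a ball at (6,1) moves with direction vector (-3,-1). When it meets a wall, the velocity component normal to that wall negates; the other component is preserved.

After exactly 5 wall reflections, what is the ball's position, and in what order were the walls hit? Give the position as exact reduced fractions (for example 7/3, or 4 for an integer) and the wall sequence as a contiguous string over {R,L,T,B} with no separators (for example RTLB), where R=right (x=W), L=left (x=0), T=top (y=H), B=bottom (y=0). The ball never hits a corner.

Final position: (0,3)
Wall sequence: BLRTL

1. t=1 → B at (3,0); v=(-3,1)
2. t=1 → L at (0,1); v=(3,1)
3. t=4 → R at (12,5); v=(-3,1)
4. t=1 → T at (9,6); v=(-3,-1)
5. t=3 → L at (0,3); v=(3,-1)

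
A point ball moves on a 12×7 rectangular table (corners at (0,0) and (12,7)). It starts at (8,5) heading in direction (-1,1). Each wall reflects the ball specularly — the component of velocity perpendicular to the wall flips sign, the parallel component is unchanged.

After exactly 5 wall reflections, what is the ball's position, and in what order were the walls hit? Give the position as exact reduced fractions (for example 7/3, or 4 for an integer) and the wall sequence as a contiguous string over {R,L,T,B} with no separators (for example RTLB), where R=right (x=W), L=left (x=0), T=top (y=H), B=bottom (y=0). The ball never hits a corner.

1. t=2 → T at (6,7); v=(-1,-1)
2. t=6 → L at (0,1); v=(1,-1)
3. t=1 → B at (1,0); v=(1,1)
4. t=7 → T at (8,7); v=(1,-1)
5. t=4 → R at (12,3); v=(-1,-1)

Final position: (12,3)
Wall sequence: TLBTR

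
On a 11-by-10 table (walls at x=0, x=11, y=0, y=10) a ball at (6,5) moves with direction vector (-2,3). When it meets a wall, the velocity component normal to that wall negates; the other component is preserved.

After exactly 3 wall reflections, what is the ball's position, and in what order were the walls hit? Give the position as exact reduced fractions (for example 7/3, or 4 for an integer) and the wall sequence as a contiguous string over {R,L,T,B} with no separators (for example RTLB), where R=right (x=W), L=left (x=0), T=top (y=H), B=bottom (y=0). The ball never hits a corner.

Final position: (4,0)
Wall sequence: TLB

1. t=5/3 → T at (8/3,10); v=(-2,-3)
2. t=4/3 → L at (0,6); v=(2,-3)
3. t=2 → B at (4,0); v=(2,3)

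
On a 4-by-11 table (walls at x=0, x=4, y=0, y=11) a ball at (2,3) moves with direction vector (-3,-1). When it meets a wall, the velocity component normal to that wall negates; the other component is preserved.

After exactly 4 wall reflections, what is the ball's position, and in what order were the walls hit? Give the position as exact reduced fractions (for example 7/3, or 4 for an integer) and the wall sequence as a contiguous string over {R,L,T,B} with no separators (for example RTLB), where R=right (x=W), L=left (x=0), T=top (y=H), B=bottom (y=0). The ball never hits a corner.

1. t=2/3 → L at (0,7/3); v=(3,-1)
2. t=4/3 → R at (4,1); v=(-3,-1)
3. t=1 → B at (1,0); v=(-3,1)
4. t=1/3 → L at (0,1/3); v=(3,1)

Final position: (0,1/3)
Wall sequence: LRBL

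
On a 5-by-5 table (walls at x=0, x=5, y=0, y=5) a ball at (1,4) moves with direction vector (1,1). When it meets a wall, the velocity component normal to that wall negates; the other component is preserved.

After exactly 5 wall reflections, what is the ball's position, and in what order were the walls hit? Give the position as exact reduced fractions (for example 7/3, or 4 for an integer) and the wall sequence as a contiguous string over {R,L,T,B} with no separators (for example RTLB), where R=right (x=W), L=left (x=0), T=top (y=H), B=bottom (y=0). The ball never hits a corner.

1. t=1 → T at (2,5); v=(1,-1)
2. t=3 → R at (5,2); v=(-1,-1)
3. t=2 → B at (3,0); v=(-1,1)
4. t=3 → L at (0,3); v=(1,1)
5. t=2 → T at (2,5); v=(1,-1)

Final position: (2,5)
Wall sequence: TRBLT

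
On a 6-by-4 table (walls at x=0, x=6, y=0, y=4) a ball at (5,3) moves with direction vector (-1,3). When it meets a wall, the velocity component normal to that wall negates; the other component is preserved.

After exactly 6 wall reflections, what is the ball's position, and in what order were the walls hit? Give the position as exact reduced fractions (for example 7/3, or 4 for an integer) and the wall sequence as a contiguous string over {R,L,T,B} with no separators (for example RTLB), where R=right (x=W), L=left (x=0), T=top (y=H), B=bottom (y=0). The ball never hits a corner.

Final position: (2/3,4)
Wall sequence: TBTBLT

1. t=1/3 → T at (14/3,4); v=(-1,-3)
2. t=4/3 → B at (10/3,0); v=(-1,3)
3. t=4/3 → T at (2,4); v=(-1,-3)
4. t=4/3 → B at (2/3,0); v=(-1,3)
5. t=2/3 → L at (0,2); v=(1,3)
6. t=2/3 → T at (2/3,4); v=(1,-3)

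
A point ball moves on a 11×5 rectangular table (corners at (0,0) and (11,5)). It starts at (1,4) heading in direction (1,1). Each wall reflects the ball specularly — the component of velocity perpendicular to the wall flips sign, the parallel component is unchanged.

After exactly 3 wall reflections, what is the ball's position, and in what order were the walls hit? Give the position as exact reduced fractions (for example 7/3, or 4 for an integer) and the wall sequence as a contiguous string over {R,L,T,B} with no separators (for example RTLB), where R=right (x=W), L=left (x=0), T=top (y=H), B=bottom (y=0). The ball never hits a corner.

Final position: (11,4)
Wall sequence: TBR

1. t=1 → T at (2,5); v=(1,-1)
2. t=5 → B at (7,0); v=(1,1)
3. t=4 → R at (11,4); v=(-1,1)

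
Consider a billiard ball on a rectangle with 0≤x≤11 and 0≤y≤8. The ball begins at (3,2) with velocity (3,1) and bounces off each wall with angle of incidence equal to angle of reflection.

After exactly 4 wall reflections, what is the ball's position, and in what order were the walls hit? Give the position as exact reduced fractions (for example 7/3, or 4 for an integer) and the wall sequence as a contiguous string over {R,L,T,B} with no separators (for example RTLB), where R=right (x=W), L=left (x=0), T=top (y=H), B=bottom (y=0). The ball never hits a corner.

1. t=8/3 → R at (11,14/3); v=(-3,1)
2. t=10/3 → T at (1,8); v=(-3,-1)
3. t=1/3 → L at (0,23/3); v=(3,-1)
4. t=11/3 → R at (11,4); v=(-3,-1)

Final position: (11,4)
Wall sequence: RTLR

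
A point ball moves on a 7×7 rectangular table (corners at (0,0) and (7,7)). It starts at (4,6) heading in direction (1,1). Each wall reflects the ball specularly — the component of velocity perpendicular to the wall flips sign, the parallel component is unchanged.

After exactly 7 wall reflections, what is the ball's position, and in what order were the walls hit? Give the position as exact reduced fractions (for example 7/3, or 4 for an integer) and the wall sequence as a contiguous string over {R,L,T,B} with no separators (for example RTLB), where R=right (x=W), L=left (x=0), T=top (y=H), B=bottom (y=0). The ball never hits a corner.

1. t=1 → T at (5,7); v=(1,-1)
2. t=2 → R at (7,5); v=(-1,-1)
3. t=5 → B at (2,0); v=(-1,1)
4. t=2 → L at (0,2); v=(1,1)
5. t=5 → T at (5,7); v=(1,-1)
6. t=2 → R at (7,5); v=(-1,-1)
7. t=5 → B at (2,0); v=(-1,1)

Final position: (2,0)
Wall sequence: TRBLTRB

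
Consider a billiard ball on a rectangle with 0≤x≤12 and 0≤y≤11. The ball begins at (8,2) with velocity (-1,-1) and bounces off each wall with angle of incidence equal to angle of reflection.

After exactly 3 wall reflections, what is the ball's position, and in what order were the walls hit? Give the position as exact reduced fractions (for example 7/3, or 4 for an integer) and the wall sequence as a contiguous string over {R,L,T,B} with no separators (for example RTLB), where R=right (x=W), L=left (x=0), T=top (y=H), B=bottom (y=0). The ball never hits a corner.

Final position: (5,11)
Wall sequence: BLT

1. t=2 → B at (6,0); v=(-1,1)
2. t=6 → L at (0,6); v=(1,1)
3. t=5 → T at (5,11); v=(1,-1)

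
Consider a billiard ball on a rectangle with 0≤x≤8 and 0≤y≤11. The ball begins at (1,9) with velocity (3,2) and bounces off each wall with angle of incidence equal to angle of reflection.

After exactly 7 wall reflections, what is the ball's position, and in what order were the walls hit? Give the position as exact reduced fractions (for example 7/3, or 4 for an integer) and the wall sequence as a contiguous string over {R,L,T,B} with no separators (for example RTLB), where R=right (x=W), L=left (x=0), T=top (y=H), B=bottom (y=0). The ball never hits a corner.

1. t=1 → T at (4,11); v=(3,-2)
2. t=4/3 → R at (8,25/3); v=(-3,-2)
3. t=8/3 → L at (0,3); v=(3,-2)
4. t=3/2 → B at (9/2,0); v=(3,2)
5. t=7/6 → R at (8,7/3); v=(-3,2)
6. t=8/3 → L at (0,23/3); v=(3,2)
7. t=5/3 → T at (5,11); v=(3,-2)

Final position: (5,11)
Wall sequence: TRLBRLT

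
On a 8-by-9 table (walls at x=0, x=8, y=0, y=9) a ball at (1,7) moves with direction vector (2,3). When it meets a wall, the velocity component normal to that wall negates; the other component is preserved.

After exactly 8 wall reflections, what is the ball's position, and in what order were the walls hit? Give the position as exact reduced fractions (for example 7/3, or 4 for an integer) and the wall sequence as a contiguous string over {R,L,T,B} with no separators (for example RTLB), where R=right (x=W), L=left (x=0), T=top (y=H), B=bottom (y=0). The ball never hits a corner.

1. t=2/3 → T at (7/3,9); v=(2,-3)
2. t=17/6 → R at (8,1/2); v=(-2,-3)
3. t=1/6 → B at (23/3,0); v=(-2,3)
4. t=3 → T at (5/3,9); v=(-2,-3)
5. t=5/6 → L at (0,13/2); v=(2,-3)
6. t=13/6 → B at (13/3,0); v=(2,3)
7. t=11/6 → R at (8,11/2); v=(-2,3)
8. t=7/6 → T at (17/3,9); v=(-2,-3)

Final position: (17/3,9)
Wall sequence: TRBTLBRT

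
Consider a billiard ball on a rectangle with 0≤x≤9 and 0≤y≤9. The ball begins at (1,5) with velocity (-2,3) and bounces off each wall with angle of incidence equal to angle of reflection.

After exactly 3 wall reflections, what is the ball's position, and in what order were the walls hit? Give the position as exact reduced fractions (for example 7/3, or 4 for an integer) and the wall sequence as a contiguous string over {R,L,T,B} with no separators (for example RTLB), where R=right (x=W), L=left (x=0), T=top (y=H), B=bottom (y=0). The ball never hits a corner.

Final position: (23/3,0)
Wall sequence: LTB

1. t=1/2 → L at (0,13/2); v=(2,3)
2. t=5/6 → T at (5/3,9); v=(2,-3)
3. t=3 → B at (23/3,0); v=(2,3)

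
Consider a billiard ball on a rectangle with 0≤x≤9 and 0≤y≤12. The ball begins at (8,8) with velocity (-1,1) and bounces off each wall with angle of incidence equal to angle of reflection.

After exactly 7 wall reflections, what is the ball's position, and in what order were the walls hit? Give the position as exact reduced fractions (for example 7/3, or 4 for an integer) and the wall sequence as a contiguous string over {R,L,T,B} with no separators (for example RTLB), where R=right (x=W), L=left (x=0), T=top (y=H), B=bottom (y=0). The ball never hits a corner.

Final position: (9,5)
Wall sequence: TLBRLTR

1. t=4 → T at (4,12); v=(-1,-1)
2. t=4 → L at (0,8); v=(1,-1)
3. t=8 → B at (8,0); v=(1,1)
4. t=1 → R at (9,1); v=(-1,1)
5. t=9 → L at (0,10); v=(1,1)
6. t=2 → T at (2,12); v=(1,-1)
7. t=7 → R at (9,5); v=(-1,-1)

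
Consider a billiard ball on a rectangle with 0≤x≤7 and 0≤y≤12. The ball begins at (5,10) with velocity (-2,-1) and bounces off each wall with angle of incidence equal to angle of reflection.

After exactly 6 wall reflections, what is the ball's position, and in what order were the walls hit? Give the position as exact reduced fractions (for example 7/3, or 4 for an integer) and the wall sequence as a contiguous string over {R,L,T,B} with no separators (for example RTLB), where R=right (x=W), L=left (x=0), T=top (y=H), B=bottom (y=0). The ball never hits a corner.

1. t=5/2 → L at (0,15/2); v=(2,-1)
2. t=7/2 → R at (7,4); v=(-2,-1)
3. t=7/2 → L at (0,1/2); v=(2,-1)
4. t=1/2 → B at (1,0); v=(2,1)
5. t=3 → R at (7,3); v=(-2,1)
6. t=7/2 → L at (0,13/2); v=(2,1)

Final position: (0,13/2)
Wall sequence: LRLBRL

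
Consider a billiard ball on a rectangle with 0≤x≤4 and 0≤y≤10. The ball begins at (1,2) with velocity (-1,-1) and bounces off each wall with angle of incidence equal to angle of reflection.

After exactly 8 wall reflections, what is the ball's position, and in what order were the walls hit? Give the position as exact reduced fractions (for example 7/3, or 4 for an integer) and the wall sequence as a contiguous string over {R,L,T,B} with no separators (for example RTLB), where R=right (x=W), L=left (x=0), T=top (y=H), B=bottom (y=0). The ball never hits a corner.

Final position: (4,1)
Wall sequence: LBRLTRLR

1. t=1 → L at (0,1); v=(1,-1)
2. t=1 → B at (1,0); v=(1,1)
3. t=3 → R at (4,3); v=(-1,1)
4. t=4 → L at (0,7); v=(1,1)
5. t=3 → T at (3,10); v=(1,-1)
6. t=1 → R at (4,9); v=(-1,-1)
7. t=4 → L at (0,5); v=(1,-1)
8. t=4 → R at (4,1); v=(-1,-1)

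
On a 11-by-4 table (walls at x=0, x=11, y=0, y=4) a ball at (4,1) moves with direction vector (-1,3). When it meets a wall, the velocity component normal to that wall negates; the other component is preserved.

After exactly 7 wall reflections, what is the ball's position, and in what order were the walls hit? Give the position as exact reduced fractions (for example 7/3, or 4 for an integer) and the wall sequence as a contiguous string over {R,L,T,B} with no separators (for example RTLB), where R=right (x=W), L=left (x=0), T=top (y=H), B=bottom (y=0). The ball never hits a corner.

Final position: (11/3,0)
Wall sequence: TBTLBTB

1. t=1 → T at (3,4); v=(-1,-3)
2. t=4/3 → B at (5/3,0); v=(-1,3)
3. t=4/3 → T at (1/3,4); v=(-1,-3)
4. t=1/3 → L at (0,3); v=(1,-3)
5. t=1 → B at (1,0); v=(1,3)
6. t=4/3 → T at (7/3,4); v=(1,-3)
7. t=4/3 → B at (11/3,0); v=(1,3)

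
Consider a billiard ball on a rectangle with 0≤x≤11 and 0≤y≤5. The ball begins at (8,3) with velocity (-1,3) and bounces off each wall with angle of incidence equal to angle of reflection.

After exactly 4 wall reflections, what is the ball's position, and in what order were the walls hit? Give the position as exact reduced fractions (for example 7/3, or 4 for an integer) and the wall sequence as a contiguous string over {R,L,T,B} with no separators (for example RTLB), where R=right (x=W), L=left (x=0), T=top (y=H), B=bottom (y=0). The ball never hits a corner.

Final position: (7/3,0)
Wall sequence: TBTB

1. t=2/3 → T at (22/3,5); v=(-1,-3)
2. t=5/3 → B at (17/3,0); v=(-1,3)
3. t=5/3 → T at (4,5); v=(-1,-3)
4. t=5/3 → B at (7/3,0); v=(-1,3)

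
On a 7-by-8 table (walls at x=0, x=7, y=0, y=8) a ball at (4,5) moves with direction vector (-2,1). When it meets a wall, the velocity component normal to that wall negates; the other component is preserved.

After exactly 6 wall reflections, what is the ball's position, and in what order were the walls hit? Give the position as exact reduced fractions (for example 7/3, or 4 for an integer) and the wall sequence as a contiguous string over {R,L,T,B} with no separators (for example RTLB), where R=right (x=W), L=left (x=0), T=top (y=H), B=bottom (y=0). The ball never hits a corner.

1. t=2 → L at (0,7); v=(2,1)
2. t=1 → T at (2,8); v=(2,-1)
3. t=5/2 → R at (7,11/2); v=(-2,-1)
4. t=7/2 → L at (0,2); v=(2,-1)
5. t=2 → B at (4,0); v=(2,1)
6. t=3/2 → R at (7,3/2); v=(-2,1)

Final position: (7,3/2)
Wall sequence: LTRLBR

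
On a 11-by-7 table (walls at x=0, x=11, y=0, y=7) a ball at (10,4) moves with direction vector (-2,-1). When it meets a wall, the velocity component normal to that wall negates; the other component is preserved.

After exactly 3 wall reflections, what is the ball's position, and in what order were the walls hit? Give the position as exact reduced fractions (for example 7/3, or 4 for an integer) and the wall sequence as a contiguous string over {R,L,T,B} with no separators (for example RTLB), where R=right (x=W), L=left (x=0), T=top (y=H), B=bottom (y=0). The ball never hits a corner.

1. t=4 → B at (2,0); v=(-2,1)
2. t=1 → L at (0,1); v=(2,1)
3. t=11/2 → R at (11,13/2); v=(-2,1)

Final position: (11,13/2)
Wall sequence: BLR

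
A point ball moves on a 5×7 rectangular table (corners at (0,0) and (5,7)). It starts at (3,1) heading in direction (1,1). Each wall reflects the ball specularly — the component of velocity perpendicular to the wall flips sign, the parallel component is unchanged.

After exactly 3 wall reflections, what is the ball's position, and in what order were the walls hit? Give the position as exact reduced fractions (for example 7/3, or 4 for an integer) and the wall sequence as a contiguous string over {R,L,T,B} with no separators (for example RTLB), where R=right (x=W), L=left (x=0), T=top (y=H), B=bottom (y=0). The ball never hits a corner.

Final position: (0,6)
Wall sequence: RTL

1. t=2 → R at (5,3); v=(-1,1)
2. t=4 → T at (1,7); v=(-1,-1)
3. t=1 → L at (0,6); v=(1,-1)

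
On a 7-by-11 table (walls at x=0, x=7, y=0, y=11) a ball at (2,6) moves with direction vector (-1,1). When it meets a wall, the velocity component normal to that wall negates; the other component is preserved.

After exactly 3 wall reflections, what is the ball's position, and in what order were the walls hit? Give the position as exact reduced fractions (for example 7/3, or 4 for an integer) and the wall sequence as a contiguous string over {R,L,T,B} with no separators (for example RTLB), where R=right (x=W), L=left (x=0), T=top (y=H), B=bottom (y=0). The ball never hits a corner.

Final position: (7,7)
Wall sequence: LTR

1. t=2 → L at (0,8); v=(1,1)
2. t=3 → T at (3,11); v=(1,-1)
3. t=4 → R at (7,7); v=(-1,-1)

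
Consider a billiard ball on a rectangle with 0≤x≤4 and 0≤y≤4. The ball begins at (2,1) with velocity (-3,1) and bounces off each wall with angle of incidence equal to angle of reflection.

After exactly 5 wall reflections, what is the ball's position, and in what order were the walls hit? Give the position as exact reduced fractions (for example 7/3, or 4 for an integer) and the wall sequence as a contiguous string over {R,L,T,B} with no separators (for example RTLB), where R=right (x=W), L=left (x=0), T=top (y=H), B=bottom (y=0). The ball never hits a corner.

1. t=2/3 → L at (0,5/3); v=(3,1)
2. t=4/3 → R at (4,3); v=(-3,1)
3. t=1 → T at (1,4); v=(-3,-1)
4. t=1/3 → L at (0,11/3); v=(3,-1)
5. t=4/3 → R at (4,7/3); v=(-3,-1)

Final position: (4,7/3)
Wall sequence: LRTLR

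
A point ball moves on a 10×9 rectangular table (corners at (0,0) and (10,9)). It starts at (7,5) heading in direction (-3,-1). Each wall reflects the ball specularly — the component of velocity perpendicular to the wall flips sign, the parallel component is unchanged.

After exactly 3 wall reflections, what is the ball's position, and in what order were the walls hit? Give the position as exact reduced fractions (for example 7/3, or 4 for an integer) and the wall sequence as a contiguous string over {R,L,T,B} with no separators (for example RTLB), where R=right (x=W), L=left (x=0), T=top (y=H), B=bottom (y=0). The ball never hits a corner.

Final position: (10,2/3)
Wall sequence: LBR

1. t=7/3 → L at (0,8/3); v=(3,-1)
2. t=8/3 → B at (8,0); v=(3,1)
3. t=2/3 → R at (10,2/3); v=(-3,1)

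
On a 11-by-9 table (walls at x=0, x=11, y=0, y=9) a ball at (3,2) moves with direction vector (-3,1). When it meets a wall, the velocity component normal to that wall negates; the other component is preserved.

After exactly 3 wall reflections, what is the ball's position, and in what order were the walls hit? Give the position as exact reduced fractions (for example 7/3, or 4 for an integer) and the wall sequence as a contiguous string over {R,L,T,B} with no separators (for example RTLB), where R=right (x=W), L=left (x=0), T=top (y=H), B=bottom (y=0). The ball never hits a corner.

Final position: (4,9)
Wall sequence: LRT

1. t=1 → L at (0,3); v=(3,1)
2. t=11/3 → R at (11,20/3); v=(-3,1)
3. t=7/3 → T at (4,9); v=(-3,-1)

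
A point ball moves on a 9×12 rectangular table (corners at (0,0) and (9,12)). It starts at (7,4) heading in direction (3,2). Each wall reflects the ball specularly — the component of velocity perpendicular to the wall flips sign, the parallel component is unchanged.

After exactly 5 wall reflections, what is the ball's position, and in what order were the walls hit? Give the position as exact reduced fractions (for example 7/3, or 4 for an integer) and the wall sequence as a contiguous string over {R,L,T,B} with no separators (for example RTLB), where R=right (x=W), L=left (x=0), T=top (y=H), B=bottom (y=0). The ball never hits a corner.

1. t=2/3 → R at (9,16/3); v=(-3,2)
2. t=3 → L at (0,34/3); v=(3,2)
3. t=1/3 → T at (1,12); v=(3,-2)
4. t=8/3 → R at (9,20/3); v=(-3,-2)
5. t=3 → L at (0,2/3); v=(3,-2)

Final position: (0,2/3)
Wall sequence: RLTRL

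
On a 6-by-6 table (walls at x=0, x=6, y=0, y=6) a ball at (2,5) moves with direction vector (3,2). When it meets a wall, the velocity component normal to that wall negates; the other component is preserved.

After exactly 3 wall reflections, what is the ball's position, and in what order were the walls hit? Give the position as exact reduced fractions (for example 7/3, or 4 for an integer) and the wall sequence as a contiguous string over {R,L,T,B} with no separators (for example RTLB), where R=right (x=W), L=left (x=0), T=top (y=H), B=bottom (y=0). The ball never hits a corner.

Final position: (0,1/3)
Wall sequence: TRL

1. t=1/2 → T at (7/2,6); v=(3,-2)
2. t=5/6 → R at (6,13/3); v=(-3,-2)
3. t=2 → L at (0,1/3); v=(3,-2)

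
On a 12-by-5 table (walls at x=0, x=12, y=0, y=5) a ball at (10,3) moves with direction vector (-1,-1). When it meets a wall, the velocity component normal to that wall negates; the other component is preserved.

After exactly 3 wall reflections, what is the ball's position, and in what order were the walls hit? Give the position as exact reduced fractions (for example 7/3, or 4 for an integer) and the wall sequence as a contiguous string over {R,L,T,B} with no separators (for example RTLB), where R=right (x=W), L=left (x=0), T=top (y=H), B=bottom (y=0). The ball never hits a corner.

1. t=3 → B at (7,0); v=(-1,1)
2. t=5 → T at (2,5); v=(-1,-1)
3. t=2 → L at (0,3); v=(1,-1)

Final position: (0,3)
Wall sequence: BTL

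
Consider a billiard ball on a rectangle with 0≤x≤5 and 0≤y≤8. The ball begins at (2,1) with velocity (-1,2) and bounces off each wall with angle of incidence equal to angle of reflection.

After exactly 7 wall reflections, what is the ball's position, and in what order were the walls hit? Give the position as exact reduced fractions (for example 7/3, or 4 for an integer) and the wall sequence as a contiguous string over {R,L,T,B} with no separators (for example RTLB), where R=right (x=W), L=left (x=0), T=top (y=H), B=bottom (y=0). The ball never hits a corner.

Final position: (7/2,0)
Wall sequence: LTRBTLB

1. t=2 → L at (0,5); v=(1,2)
2. t=3/2 → T at (3/2,8); v=(1,-2)
3. t=7/2 → R at (5,1); v=(-1,-2)
4. t=1/2 → B at (9/2,0); v=(-1,2)
5. t=4 → T at (1/2,8); v=(-1,-2)
6. t=1/2 → L at (0,7); v=(1,-2)
7. t=7/2 → B at (7/2,0); v=(1,2)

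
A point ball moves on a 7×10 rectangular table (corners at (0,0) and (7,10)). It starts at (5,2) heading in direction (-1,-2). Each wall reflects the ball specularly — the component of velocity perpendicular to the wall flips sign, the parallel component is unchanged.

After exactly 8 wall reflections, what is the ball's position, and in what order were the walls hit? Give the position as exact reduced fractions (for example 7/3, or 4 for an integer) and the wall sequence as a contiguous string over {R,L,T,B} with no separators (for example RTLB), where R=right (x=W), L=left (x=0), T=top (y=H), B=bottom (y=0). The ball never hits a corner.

Final position: (2,0)
Wall sequence: BLTBRTLB

1. t=1 → B at (4,0); v=(-1,2)
2. t=4 → L at (0,8); v=(1,2)
3. t=1 → T at (1,10); v=(1,-2)
4. t=5 → B at (6,0); v=(1,2)
5. t=1 → R at (7,2); v=(-1,2)
6. t=4 → T at (3,10); v=(-1,-2)
7. t=3 → L at (0,4); v=(1,-2)
8. t=2 → B at (2,0); v=(1,2)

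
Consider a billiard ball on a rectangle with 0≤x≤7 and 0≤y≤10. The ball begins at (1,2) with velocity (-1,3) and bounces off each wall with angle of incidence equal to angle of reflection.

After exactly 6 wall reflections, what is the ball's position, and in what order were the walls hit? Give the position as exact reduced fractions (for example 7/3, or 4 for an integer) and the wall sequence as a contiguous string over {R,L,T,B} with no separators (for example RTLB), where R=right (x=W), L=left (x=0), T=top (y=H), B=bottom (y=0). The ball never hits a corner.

1. t=1 → L at (0,5); v=(1,3)
2. t=5/3 → T at (5/3,10); v=(1,-3)
3. t=10/3 → B at (5,0); v=(1,3)
4. t=2 → R at (7,6); v=(-1,3)
5. t=4/3 → T at (17/3,10); v=(-1,-3)
6. t=10/3 → B at (7/3,0); v=(-1,3)

Final position: (7/3,0)
Wall sequence: LTBRTB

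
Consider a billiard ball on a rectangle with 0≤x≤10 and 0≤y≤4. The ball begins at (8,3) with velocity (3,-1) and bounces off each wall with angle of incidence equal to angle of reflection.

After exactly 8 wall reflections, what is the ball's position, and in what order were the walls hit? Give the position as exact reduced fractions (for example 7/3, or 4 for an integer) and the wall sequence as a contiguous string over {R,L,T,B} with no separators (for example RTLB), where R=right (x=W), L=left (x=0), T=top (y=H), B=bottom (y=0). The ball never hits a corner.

1. t=2/3 → R at (10,7/3); v=(-3,-1)
2. t=7/3 → B at (3,0); v=(-3,1)
3. t=1 → L at (0,1); v=(3,1)
4. t=3 → T at (9,4); v=(3,-1)
5. t=1/3 → R at (10,11/3); v=(-3,-1)
6. t=10/3 → L at (0,1/3); v=(3,-1)
7. t=1/3 → B at (1,0); v=(3,1)
8. t=3 → R at (10,3); v=(-3,1)

Final position: (10,3)
Wall sequence: RBLTRLBR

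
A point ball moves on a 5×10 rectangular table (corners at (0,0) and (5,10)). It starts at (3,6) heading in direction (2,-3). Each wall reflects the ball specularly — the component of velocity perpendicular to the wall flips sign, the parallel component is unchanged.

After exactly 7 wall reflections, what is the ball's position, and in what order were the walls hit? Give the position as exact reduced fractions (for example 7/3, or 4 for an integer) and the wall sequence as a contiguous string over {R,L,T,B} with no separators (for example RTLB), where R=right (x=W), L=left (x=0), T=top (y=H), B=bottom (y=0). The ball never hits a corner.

Final position: (1/3,0)
Wall sequence: RBLTRLB

1. t=1 → R at (5,3); v=(-2,-3)
2. t=1 → B at (3,0); v=(-2,3)
3. t=3/2 → L at (0,9/2); v=(2,3)
4. t=11/6 → T at (11/3,10); v=(2,-3)
5. t=2/3 → R at (5,8); v=(-2,-3)
6. t=5/2 → L at (0,1/2); v=(2,-3)
7. t=1/6 → B at (1/3,0); v=(2,3)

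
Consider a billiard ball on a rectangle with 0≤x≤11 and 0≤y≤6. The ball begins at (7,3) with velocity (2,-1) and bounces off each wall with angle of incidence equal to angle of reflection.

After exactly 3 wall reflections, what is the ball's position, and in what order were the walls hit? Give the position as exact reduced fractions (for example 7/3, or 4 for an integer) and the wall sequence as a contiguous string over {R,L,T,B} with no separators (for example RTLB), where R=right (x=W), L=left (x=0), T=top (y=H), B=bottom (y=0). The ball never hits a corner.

Final position: (0,9/2)
Wall sequence: RBL

1. t=2 → R at (11,1); v=(-2,-1)
2. t=1 → B at (9,0); v=(-2,1)
3. t=9/2 → L at (0,9/2); v=(2,1)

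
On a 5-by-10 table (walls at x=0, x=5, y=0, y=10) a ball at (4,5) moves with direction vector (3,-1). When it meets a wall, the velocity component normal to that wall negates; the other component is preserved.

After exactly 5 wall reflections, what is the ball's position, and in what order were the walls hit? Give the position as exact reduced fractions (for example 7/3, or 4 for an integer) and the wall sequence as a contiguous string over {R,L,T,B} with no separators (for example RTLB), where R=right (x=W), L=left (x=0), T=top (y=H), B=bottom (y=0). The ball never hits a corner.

1. t=1/3 → R at (5,14/3); v=(-3,-1)
2. t=5/3 → L at (0,3); v=(3,-1)
3. t=5/3 → R at (5,4/3); v=(-3,-1)
4. t=4/3 → B at (1,0); v=(-3,1)
5. t=1/3 → L at (0,1/3); v=(3,1)

Final position: (0,1/3)
Wall sequence: RLRBL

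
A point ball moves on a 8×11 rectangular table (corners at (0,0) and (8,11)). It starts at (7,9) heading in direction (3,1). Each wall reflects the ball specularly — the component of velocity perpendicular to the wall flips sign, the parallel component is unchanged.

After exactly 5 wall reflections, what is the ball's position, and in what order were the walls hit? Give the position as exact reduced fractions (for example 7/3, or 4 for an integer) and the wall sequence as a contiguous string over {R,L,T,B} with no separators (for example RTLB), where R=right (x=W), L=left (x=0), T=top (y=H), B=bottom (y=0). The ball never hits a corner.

1. t=1/3 → R at (8,28/3); v=(-3,1)
2. t=5/3 → T at (3,11); v=(-3,-1)
3. t=1 → L at (0,10); v=(3,-1)
4. t=8/3 → R at (8,22/3); v=(-3,-1)
5. t=8/3 → L at (0,14/3); v=(3,-1)

Final position: (0,14/3)
Wall sequence: RTLRL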